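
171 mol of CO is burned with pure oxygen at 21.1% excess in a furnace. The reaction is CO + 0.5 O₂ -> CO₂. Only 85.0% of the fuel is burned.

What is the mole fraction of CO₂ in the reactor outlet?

0.72

Stoichiometric O₂ = 0.5 × 171 = 85.5 mol; O₂ fed = 85.5 × 1.211 = 103.5 mol.
Fuel reacted = 0.85 × 171 → ξ = 145.3 mol.
Outlet (n = n₀ + ν ξ):
  CO: 171 − 1(145.3) = 25.65
  O₂: 103.5 − 0.5(145.3) = 30.87
  CO₂: 0 + 1(145.3) = 145.3
Total out = 201.9 mol; y_CO₂ = 145.3 / 201.9 = 0.72.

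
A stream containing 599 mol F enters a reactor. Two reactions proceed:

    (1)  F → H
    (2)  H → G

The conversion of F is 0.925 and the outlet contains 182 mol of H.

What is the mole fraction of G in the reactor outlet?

Conversion of F: F consumed = 1ξ₁ = 0.925 × 599 → ξ₁ = 554.1 mol.
H balance: n_H = 0 + 1ξ₁ − 1ξ₂ = 182 → ξ₂ = (1·554.1 − 182)/1 = 372.1 mol.
Outlet amounts (n = n₀ + Σ ν·ξ):
  F: 599 − 1(554.1) = 44.92
  H: 0 + 1(554.1) − 1(372.1) = 182
  G: 0 + 1(372.1) = 372.1
Total out = 599 mol; y_G = 372.1 / 599 = 0.6212.

0.621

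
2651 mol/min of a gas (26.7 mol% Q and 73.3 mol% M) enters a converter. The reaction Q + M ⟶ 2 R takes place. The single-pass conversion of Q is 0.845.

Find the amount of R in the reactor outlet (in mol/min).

1200 mol/min

Q reacted = 0.845 × 707.8 = 598.1 mol/min; ν_Q = −1, so ξ = 598.1/1 = 598.1 mol/min.
Outlet amounts (n = n₀ + ν ξ):
  Q: 707.8 − 1(598.1) = 109.7
  M: 1943 − 1(598.1) = 1345
  R: 0 + 2(598.1) = 1196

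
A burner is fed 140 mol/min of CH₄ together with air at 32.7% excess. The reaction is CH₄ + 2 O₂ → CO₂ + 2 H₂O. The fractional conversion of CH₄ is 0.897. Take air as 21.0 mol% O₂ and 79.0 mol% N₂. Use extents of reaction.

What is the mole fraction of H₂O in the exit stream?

Stoichiometric O₂ = 2 × 140 = 280 mol/min; O₂ fed = 280 × 1.327 = 371.6 mol/min.
N₂ fed = 371.6 × 79/21 = 1398 mol/min.
Fuel reacted = 0.897 × 140 → ξ = 125.6 mol/min.
Outlet (n = n₀ + ν ξ):
  CH₄: 140 − 1(125.6) = 14.42
  O₂: 371.6 − 2(125.6) = 120.4
  N₂: 1398 (inert)
  CO₂: 0 + 1(125.6) = 125.6
  H₂O: 0 + 2(125.6) = 251.2
Total out = 1909 mol/min; y_H₂O = 251.2 / 1909 = 0.1315.

0.132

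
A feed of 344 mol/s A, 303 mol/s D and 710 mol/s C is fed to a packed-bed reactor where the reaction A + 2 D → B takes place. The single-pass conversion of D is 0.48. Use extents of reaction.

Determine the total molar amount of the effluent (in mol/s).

D reacted = 0.48 × 303 = 145.4 mol/s; ν_D = −2, so ξ = 145.4/2 = 72.72 mol/s.
Outlet amounts (n = n₀ + ν ξ):
  A: 344 − 1(72.72) = 271.3
  D: 303 − 2(72.72) = 157.6
  B: 0 + 1(72.72) = 72.72
  C: 710 (inert)
Total out = 271.3 + 157.6 + 72.72 + 710 = 1212 mol/s.

1210 mol/s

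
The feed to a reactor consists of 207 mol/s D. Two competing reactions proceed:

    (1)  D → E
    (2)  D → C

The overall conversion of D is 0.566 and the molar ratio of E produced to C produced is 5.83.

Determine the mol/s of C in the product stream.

17.2 mol/s

Conversion of D: D consumed = 0.566 × 207 = 117.2 mol/s = 1ξ₁ + 1ξ₂.
Selectivity: 1ξ₁ / (1ξ₂) = 5.83 → ξ₁ = 5.83 ξ₂.
Substitute: (1·5.83 + 1) ξ₂ = 117.2 → ξ₂ = 17.15 mol/s, ξ₁ = 100 mol/s.
Outlet amounts (n = n₀ + Σ ν·ξ):
  D: 207 − 1(100) − 1(17.15) = 89.84
  E: 0 + 1(100) = 100
  C: 0 + 1(17.15) = 17.15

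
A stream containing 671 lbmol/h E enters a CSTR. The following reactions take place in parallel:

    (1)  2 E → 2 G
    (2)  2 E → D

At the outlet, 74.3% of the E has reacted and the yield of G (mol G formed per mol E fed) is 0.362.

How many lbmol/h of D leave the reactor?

Yield of G: 2ξ₁ / 671 = 0.362 → ξ₁ = 121.5 lbmol/h.
Conversion of E: 2ξ₁ + 2ξ₂ = 0.743 × 671 = 498.6 → ξ₂ = 127.8 lbmol/h.
Outlet amounts (n = n₀ + Σ ν·ξ):
  E: 671 − 2(121.5) − 2(127.8) = 172.4
  G: 0 + 2(121.5) = 242.9
  D: 0 + 1(127.8) = 127.8

128 lbmol/h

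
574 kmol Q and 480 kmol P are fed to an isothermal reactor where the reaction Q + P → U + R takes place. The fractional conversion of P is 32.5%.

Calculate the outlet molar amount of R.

P reacted = 0.325 × 480 = 156 kmol; ν_P = −1, so ξ = 156/1 = 156 kmol.
Outlet amounts (n = n₀ + ν ξ):
  Q: 574 − 1(156) = 418
  P: 480 − 1(156) = 324
  U: 0 + 1(156) = 156
  R: 0 + 1(156) = 156

156 kmol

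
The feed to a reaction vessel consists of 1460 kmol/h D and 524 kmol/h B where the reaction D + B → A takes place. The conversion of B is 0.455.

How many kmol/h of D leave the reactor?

B reacted = 0.455 × 524 = 238.4 kmol/h; ν_B = −1, so ξ = 238.4/1 = 238.4 kmol/h.
Outlet amounts (n = n₀ + ν ξ):
  D: 1460 − 1(238.4) = 1222
  B: 524 − 1(238.4) = 285.6
  A: 0 + 1(238.4) = 238.4

1220 kmol/h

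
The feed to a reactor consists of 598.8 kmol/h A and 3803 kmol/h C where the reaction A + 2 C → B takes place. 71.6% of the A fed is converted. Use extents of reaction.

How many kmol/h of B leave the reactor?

429 kmol/h

A reacted = 0.716 × 598.8 = 428.7 kmol/h; ν_A = −1, so ξ = 428.7/1 = 428.7 kmol/h.
Outlet amounts (n = n₀ + ν ξ):
  A: 598.8 − 1(428.7) = 170.1
  C: 3803 − 2(428.7) = 2946
  B: 0 + 1(428.7) = 428.7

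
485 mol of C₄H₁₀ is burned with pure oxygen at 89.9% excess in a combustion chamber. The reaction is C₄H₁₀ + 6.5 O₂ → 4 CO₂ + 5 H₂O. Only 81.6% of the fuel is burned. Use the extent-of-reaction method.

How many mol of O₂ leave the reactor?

Stoichiometric O₂ = 6.5 × 485 = 3152 mol; O₂ fed = 3152 × 1.899 = 5987 mol.
Fuel reacted = 0.816 × 485 → ξ = 395.8 mol.
Outlet (n = n₀ + ν ξ):
  C₄H₁₀: 485 − 1(395.8) = 89.24
  O₂: 5987 − 6.5(395.8) = 3414
  CO₂: 0 + 4(395.8) = 1583
  H₂O: 0 + 5(395.8) = 1979

3410 mol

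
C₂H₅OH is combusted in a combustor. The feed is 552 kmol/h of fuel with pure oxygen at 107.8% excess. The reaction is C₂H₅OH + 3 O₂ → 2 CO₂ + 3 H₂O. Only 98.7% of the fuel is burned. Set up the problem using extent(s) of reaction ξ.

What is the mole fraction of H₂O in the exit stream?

Stoichiometric O₂ = 3 × 552 = 1656 kmol/h; O₂ fed = 1656 × 2.078 = 3441 kmol/h.
Fuel reacted = 0.987 × 552 → ξ = 544.8 kmol/h.
Outlet (n = n₀ + ν ξ):
  C₂H₅OH: 552 − 1(544.8) = 7.176
  O₂: 3441 − 3(544.8) = 1807
  CO₂: 0 + 2(544.8) = 1090
  H₂O: 0 + 3(544.8) = 1634
Total out = 4538 kmol/h; y_H₂O = 1634 / 4538 = 0.3602.

0.36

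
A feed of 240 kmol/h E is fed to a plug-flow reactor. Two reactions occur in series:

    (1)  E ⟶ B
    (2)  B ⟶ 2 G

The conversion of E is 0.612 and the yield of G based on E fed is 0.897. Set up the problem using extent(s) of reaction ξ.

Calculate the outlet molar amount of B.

39.2 kmol/h

Conversion of E: E consumed = 1ξ₁ = 0.612 × 240 → ξ₁ = 146.9 kmol/h.
Yield of G: 2ξ₂ / 240 = 0.897 → ξ₂ = 107.6 kmol/h.
Outlet amounts (n = n₀ + Σ ν·ξ):
  E: 240 − 1(146.9) = 93.12
  B: 0 + 1(146.9) − 1(107.6) = 39.24
  G: 0 + 2(107.6) = 215.3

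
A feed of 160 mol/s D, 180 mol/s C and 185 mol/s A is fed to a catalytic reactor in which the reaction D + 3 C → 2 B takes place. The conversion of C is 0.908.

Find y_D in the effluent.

0.254

C reacted = 0.908 × 180 = 163.4 mol/s; ν_C = −3, so ξ = 163.4/3 = 54.48 mol/s.
Outlet amounts (n = n₀ + ν ξ):
  D: 160 − 1(54.48) = 105.5
  C: 180 − 3(54.48) = 16.56
  B: 0 + 2(54.48) = 109
  A: 185 (inert)
Total out = 416 mol/s; y_D = 105.5 / 416 = 0.2536.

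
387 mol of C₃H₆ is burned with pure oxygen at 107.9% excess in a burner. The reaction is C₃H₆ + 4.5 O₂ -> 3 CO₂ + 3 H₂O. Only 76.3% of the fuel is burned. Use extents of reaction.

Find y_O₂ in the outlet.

0.552

Stoichiometric O₂ = 4.5 × 387 = 1742 mol; O₂ fed = 1742 × 2.079 = 3621 mol.
Fuel reacted = 0.763 × 387 → ξ = 295.3 mol.
Outlet (n = n₀ + ν ξ):
  C₃H₆: 387 − 1(295.3) = 91.72
  O₂: 3621 − 4.5(295.3) = 2292
  CO₂: 0 + 3(295.3) = 885.8
  H₂O: 0 + 3(295.3) = 885.8
Total out = 4155 mol; y_O₂ = 2292 / 4155 = 0.5516.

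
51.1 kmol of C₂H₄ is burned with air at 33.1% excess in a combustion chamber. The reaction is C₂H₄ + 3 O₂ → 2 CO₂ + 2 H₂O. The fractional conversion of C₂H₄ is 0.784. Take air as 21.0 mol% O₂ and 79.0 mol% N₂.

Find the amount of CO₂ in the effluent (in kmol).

Stoichiometric O₂ = 3 × 51.1 = 153.3 kmol; O₂ fed = 153.3 × 1.331 = 204 kmol.
N₂ fed = 204 × 79/21 = 767.6 kmol.
Fuel reacted = 0.784 × 51.1 → ξ = 40.06 kmol.
Outlet (n = n₀ + ν ξ):
  C₂H₄: 51.1 − 1(40.06) = 11.04
  O₂: 204 − 3(40.06) = 83.86
  N₂: 767.6 (inert)
  CO₂: 0 + 2(40.06) = 80.12
  H₂O: 0 + 2(40.06) = 80.12

80.1 kmol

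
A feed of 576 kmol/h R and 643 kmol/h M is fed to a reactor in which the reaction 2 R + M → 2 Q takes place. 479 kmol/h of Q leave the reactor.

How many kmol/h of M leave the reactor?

For Q: n = n₀ + 2ξ → 479 = 0 + 2ξ, giving ξ = 239.5 kmol/h.
Outlet amounts (n = n₀ + ν ξ):
  R: 576 − 2(239.5) = 97
  M: 643 − 1(239.5) = 403.5
  Q: 0 + 2(239.5) = 479

404 kmol/h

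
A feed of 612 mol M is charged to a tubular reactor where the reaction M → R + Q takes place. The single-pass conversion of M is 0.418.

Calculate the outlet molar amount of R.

M reacted = 0.418 × 612 = 255.8 mol; ν_M = −1, so ξ = 255.8/1 = 255.8 mol.
Outlet amounts (n = n₀ + ν ξ):
  M: 612 − 1(255.8) = 356.2
  R: 0 + 1(255.8) = 255.8
  Q: 0 + 1(255.8) = 255.8

256 mol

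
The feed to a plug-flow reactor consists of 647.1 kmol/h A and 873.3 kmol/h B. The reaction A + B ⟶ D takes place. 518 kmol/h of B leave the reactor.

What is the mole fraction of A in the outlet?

0.25

For B: n = n₀ − 1ξ → 518 = 873.3 − 1ξ, giving ξ = 355.3 kmol/h.
Outlet amounts (n = n₀ + ν ξ):
  A: 647.1 − 1(355.3) = 291.8
  B: 873.3 − 1(355.3) = 518
  D: 0 + 1(355.3) = 355.3
Total out = 1165 kmol/h; y_A = 291.8 / 1165 = 0.2505.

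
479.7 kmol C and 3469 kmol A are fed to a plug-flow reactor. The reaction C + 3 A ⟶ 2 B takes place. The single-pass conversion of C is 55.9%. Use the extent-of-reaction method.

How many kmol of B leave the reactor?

536 kmol

C reacted = 0.559 × 479.7 = 268.2 kmol; ν_C = −1, so ξ = 268.2/1 = 268.2 kmol.
Outlet amounts (n = n₀ + ν ξ):
  C: 479.7 − 1(268.2) = 211.5
  A: 3469 − 3(268.2) = 2665
  B: 0 + 2(268.2) = 536.3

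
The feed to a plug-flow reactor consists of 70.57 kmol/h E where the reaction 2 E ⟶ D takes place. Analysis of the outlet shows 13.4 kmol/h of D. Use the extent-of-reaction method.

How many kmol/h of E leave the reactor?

For D: n = n₀ + 1ξ → 13.4 = 0 + 1ξ, giving ξ = 13.4 kmol/h.
Outlet amounts (n = n₀ + ν ξ):
  E: 70.57 − 2(13.4) = 43.77
  D: 0 + 1(13.4) = 13.4

43.8 kmol/h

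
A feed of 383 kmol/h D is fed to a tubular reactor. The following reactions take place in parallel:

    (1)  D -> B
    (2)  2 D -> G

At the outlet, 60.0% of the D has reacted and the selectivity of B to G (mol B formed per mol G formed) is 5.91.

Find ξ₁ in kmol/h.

Conversion of D: D consumed = 0.6 × 383 = 229.8 kmol/h = 1ξ₁ + 2ξ₂.
Selectivity: 1ξ₁ / (1ξ₂) = 5.91 → ξ₁ = 5.91 ξ₂.
Substitute: (1·5.91 + 2) ξ₂ = 229.8 → ξ₂ = 29.05 kmol/h, ξ₁ = 171.7 kmol/h.
Outlet amounts (n = n₀ + Σ ν·ξ):
  D: 383 − 1(171.7) − 2(29.05) = 153.2
  B: 0 + 1(171.7) = 171.7
  G: 0 + 1(29.05) = 29.05

ξ₁ = 172 kmol/h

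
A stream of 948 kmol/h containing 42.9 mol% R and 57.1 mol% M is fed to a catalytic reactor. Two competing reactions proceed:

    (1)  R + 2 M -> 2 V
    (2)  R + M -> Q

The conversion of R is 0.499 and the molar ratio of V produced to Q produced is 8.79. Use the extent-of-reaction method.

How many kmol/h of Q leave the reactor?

37.6 kmol/h

Conversion of R: R consumed = 0.499 × 406.7 = 202.9 kmol/h = 1ξ₁ + 1ξ₂.
Selectivity: 2ξ₁ / (1ξ₂) = 8.79 → ξ₁ = 4.395 ξ₂.
Substitute: (1·4.395 + 1) ξ₂ = 202.9 → ξ₂ = 37.62 kmol/h, ξ₁ = 165.3 kmol/h.
Outlet amounts (n = n₀ + Σ ν·ξ):
  R: 406.7 − 1(165.3) − 1(37.62) = 203.8
  M: 541.3 − 2(165.3) − 1(37.62) = 173
  V: 0 + 2(165.3) = 330.6
  Q: 0 + 1(37.62) = 37.62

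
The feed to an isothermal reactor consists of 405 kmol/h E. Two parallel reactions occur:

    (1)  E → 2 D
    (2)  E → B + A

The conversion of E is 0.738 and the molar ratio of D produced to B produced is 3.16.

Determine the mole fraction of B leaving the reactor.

0.165

Conversion of E: E consumed = 0.738 × 405 = 298.9 kmol/h = 1ξ₁ + 1ξ₂.
Selectivity: 2ξ₁ / (1ξ₂) = 3.16 → ξ₁ = 1.58 ξ₂.
Substitute: (1·1.58 + 1) ξ₂ = 298.9 → ξ₂ = 115.8 kmol/h, ξ₁ = 183 kmol/h.
Outlet amounts (n = n₀ + Σ ν·ξ):
  E: 405 − 1(183) − 1(115.8) = 106.1
  D: 0 + 2(183) = 366.1
  B: 0 + 1(115.8) = 115.8
  A: 0 + 1(115.8) = 115.8
Total out = 703.9 kmol/h; y_B = 115.8 / 703.9 = 0.1646.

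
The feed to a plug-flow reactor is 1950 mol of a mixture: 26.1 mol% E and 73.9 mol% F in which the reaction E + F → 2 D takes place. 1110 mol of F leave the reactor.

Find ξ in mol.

For F: n = n₀ − 1ξ → 1110 = 1441 − 1ξ, giving ξ = 331 mol.
Outlet amounts (n = n₀ + ν ξ):
  E: 508.9 − 1(331) = 177.9
  F: 1441 − 1(331) = 1110
  D: 0 + 2(331) = 662.1

ξ = 331 mol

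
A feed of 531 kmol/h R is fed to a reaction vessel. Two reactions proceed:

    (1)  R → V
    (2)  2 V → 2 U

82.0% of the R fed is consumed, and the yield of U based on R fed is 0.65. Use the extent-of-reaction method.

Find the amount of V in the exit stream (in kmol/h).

90.3 kmol/h

Conversion of R: R consumed = 1ξ₁ = 0.82 × 531 → ξ₁ = 435.4 kmol/h.
Yield of U: 2ξ₂ / 531 = 0.65 → ξ₂ = 172.6 kmol/h.
Outlet amounts (n = n₀ + Σ ν·ξ):
  R: 531 − 1(435.4) = 95.58
  V: 0 + 1(435.4) − 2(172.6) = 90.27
  U: 0 + 2(172.6) = 345.2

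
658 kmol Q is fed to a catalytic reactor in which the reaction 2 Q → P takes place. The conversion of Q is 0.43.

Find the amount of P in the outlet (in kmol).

Q reacted = 0.43 × 658 = 282.9 kmol; ν_Q = −2, so ξ = 282.9/2 = 141.5 kmol.
Outlet amounts (n = n₀ + ν ξ):
  Q: 658 − 2(141.5) = 375.1
  P: 0 + 1(141.5) = 141.5

141 kmol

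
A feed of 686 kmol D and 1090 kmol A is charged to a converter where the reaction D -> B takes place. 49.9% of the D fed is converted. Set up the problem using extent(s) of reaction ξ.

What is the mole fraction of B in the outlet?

0.193

D reacted = 0.499 × 686 = 342.3 kmol; ν_D = −1, so ξ = 342.3/1 = 342.3 kmol.
Outlet amounts (n = n₀ + ν ξ):
  D: 686 − 1(342.3) = 343.7
  B: 0 + 1(342.3) = 342.3
  A: 1090 (inert)
Total out = 1776 kmol; y_B = 342.3 / 1776 = 0.1927.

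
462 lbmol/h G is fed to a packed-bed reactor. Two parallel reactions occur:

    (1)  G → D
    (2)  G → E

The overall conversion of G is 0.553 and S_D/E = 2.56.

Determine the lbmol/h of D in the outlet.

184 lbmol/h

Conversion of G: G consumed = 0.553 × 462 = 255.5 lbmol/h = 1ξ₁ + 1ξ₂.
Selectivity: 1ξ₁ / (1ξ₂) = 2.56 → ξ₁ = 2.56 ξ₂.
Substitute: (1·2.56 + 1) ξ₂ = 255.5 → ξ₂ = 71.77 lbmol/h, ξ₁ = 183.7 lbmol/h.
Outlet amounts (n = n₀ + Σ ν·ξ):
  G: 462 − 1(183.7) − 1(71.77) = 206.5
  D: 0 + 1(183.7) = 183.7
  E: 0 + 1(71.77) = 71.77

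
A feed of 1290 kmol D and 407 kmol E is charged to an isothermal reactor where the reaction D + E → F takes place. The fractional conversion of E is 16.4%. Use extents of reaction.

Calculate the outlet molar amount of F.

E reacted = 0.164 × 407 = 66.75 kmol; ν_E = −1, so ξ = 66.75/1 = 66.75 kmol.
Outlet amounts (n = n₀ + ν ξ):
  D: 1290 − 1(66.75) = 1223
  E: 407 − 1(66.75) = 340.3
  F: 0 + 1(66.75) = 66.75

66.7 kmol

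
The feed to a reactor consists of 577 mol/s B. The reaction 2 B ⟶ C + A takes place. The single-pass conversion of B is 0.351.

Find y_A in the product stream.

B reacted = 0.351 × 577 = 202.5 mol/s; ν_B = −2, so ξ = 202.5/2 = 101.3 mol/s.
Outlet amounts (n = n₀ + ν ξ):
  B: 577 − 2(101.3) = 374.5
  C: 0 + 1(101.3) = 101.3
  A: 0 + 1(101.3) = 101.3
Total out = 577 mol/s; y_A = 101.3 / 577 = 0.1755.

0.175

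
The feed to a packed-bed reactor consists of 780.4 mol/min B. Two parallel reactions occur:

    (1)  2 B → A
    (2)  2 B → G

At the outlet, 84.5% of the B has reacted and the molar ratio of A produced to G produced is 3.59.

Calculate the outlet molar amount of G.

71.8 mol/min

Conversion of B: B consumed = 0.845 × 780.4 = 659.4 mol/min = 2ξ₁ + 2ξ₂.
Selectivity: 1ξ₁ / (1ξ₂) = 3.59 → ξ₁ = 3.59 ξ₂.
Substitute: (2·3.59 + 2) ξ₂ = 659.4 → ξ₂ = 71.83 mol/min, ξ₁ = 257.9 mol/min.
Outlet amounts (n = n₀ + Σ ν·ξ):
  B: 780.4 − 2(257.9) − 2(71.83) = 121
  A: 0 + 1(257.9) = 257.9
  G: 0 + 1(71.83) = 71.83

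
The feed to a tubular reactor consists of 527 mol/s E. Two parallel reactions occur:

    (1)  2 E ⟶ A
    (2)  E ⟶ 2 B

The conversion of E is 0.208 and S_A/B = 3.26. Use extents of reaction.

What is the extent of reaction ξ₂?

ξ₂ = 7.81 mol/s

Conversion of E: E consumed = 0.208 × 527 = 109.6 mol/s = 2ξ₁ + 1ξ₂.
Selectivity: 1ξ₁ / (2ξ₂) = 3.26 → ξ₁ = 6.52 ξ₂.
Substitute: (2·6.52 + 1) ξ₂ = 109.6 → ξ₂ = 7.807 mol/s, ξ₁ = 50.9 mol/s.
Outlet amounts (n = n₀ + Σ ν·ξ):
  E: 527 − 2(50.9) − 1(7.807) = 417.4
  A: 0 + 1(50.9) = 50.9
  B: 0 + 2(7.807) = 15.61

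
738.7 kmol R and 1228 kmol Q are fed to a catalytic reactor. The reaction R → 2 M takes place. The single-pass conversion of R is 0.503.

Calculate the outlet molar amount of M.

743 kmol

R reacted = 0.503 × 738.7 = 371.6 kmol; ν_R = −1, so ξ = 371.6/1 = 371.6 kmol.
Outlet amounts (n = n₀ + ν ξ):
  R: 738.7 − 1(371.6) = 367.1
  M: 0 + 2(371.6) = 743.1
  Q: 1228 (inert)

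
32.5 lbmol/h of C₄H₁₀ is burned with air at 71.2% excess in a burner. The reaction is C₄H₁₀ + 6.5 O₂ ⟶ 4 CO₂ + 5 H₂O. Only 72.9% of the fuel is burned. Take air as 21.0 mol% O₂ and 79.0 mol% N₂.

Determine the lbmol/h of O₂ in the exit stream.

Stoichiometric O₂ = 6.5 × 32.5 = 211.2 lbmol/h; O₂ fed = 211.2 × 1.712 = 361.7 lbmol/h.
N₂ fed = 361.7 × 79/21 = 1361 lbmol/h.
Fuel reacted = 0.729 × 32.5 → ξ = 23.69 lbmol/h.
Outlet (n = n₀ + ν ξ):
  C₄H₁₀: 32.5 − 1(23.69) = 8.808
  O₂: 361.7 − 6.5(23.69) = 207.7
  N₂: 1361 (inert)
  CO₂: 0 + 4(23.69) = 94.77
  H₂O: 0 + 5(23.69) = 118.5

208 lbmol/h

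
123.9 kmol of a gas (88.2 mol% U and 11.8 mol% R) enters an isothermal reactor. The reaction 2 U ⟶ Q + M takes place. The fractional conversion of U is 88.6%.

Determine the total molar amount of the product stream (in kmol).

U reacted = 0.886 × 109.3 = 96.82 kmol; ν_U = −2, so ξ = 96.82/2 = 48.41 kmol.
Outlet amounts (n = n₀ + ν ξ):
  U: 109.3 − 2(48.41) = 12.46
  Q: 0 + 1(48.41) = 48.41
  M: 0 + 1(48.41) = 48.41
  R: 14.62 (inert)
Total out = 12.46 + 48.41 + 48.41 + 14.62 = 123.9 kmol.

124 kmol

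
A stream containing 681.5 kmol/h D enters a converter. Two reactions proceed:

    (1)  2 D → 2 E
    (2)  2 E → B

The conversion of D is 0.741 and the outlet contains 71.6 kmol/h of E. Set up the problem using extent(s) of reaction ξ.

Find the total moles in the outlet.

465 kmol/h

Conversion of D: D consumed = 2ξ₁ = 0.741 × 681.5 → ξ₁ = 252.5 kmol/h.
E balance: n_E = 0 + 2ξ₁ − 2ξ₂ = 71.6 → ξ₂ = (2·252.5 − 71.6)/2 = 216.7 kmol/h.
Outlet amounts (n = n₀ + Σ ν·ξ):
  D: 681.5 − 2(252.5) = 176.5
  E: 0 + 2(252.5) − 2(216.7) = 71.6
  B: 0 + 1(216.7) = 216.7
Total out = 176.5 + 71.6 + 216.7 = 464.8 kmol/h.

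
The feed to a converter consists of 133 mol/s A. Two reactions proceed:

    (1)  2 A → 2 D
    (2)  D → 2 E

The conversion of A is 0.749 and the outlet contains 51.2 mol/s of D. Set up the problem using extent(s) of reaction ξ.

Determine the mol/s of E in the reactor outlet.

Conversion of A: A consumed = 2ξ₁ = 0.749 × 133 → ξ₁ = 49.81 mol/s.
D balance: n_D = 0 + 2ξ₁ − 1ξ₂ = 51.2 → ξ₂ = (2·49.81 − 51.2)/1 = 48.42 mol/s.
Outlet amounts (n = n₀ + Σ ν·ξ):
  A: 133 − 2(49.81) = 33.38
  D: 0 + 2(49.81) − 1(48.42) = 51.2
  E: 0 + 2(48.42) = 96.83

96.8 mol/s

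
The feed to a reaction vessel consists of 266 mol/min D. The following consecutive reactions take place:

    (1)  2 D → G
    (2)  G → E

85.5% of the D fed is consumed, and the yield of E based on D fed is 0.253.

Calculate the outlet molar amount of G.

46.4 mol/min

Conversion of D: D consumed = 2ξ₁ = 0.855 × 266 → ξ₁ = 113.7 mol/min.
Yield of E: 1ξ₂ / 266 = 0.253 → ξ₂ = 67.3 mol/min.
Outlet amounts (n = n₀ + Σ ν·ξ):
  D: 266 − 2(113.7) = 38.57
  G: 0 + 1(113.7) − 1(67.3) = 46.42
  E: 0 + 1(67.3) = 67.3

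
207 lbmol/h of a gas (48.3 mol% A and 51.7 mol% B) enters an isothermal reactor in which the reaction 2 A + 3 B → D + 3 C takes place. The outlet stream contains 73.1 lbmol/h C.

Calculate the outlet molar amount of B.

For C: n = n₀ + 3ξ → 73.1 = 0 + 3ξ, giving ξ = 24.37 lbmol/h.
Outlet amounts (n = n₀ + ν ξ):
  A: 99.98 − 2(24.37) = 51.25
  B: 107 − 3(24.37) = 33.92
  D: 0 + 1(24.37) = 24.37
  C: 0 + 3(24.37) = 73.1

33.9 lbmol/h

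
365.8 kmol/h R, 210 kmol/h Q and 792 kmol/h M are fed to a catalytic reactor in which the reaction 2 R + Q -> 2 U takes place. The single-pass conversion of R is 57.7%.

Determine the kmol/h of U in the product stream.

R reacted = 0.577 × 365.8 = 211.1 kmol/h; ν_R = −2, so ξ = 211.1/2 = 105.5 kmol/h.
Outlet amounts (n = n₀ + ν ξ):
  R: 365.8 − 2(105.5) = 154.7
  Q: 210 − 1(105.5) = 104.5
  U: 0 + 2(105.5) = 211.1
  M: 792 (inert)

211 kmol/h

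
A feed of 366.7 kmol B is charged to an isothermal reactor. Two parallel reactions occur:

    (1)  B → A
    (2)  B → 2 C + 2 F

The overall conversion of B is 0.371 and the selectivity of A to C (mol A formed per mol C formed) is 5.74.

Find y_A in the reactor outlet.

Conversion of B: B consumed = 0.371 × 366.7 = 136 kmol = 1ξ₁ + 1ξ₂.
Selectivity: 1ξ₁ / (2ξ₂) = 5.74 → ξ₁ = 11.48 ξ₂.
Substitute: (1·11.48 + 1) ξ₂ = 136 → ξ₂ = 10.9 kmol, ξ₁ = 125.1 kmol.
Outlet amounts (n = n₀ + Σ ν·ξ):
  B: 366.7 − 1(125.1) − 1(10.9) = 230.7
  A: 0 + 1(125.1) = 125.1
  C: 0 + 2(10.9) = 21.8
  F: 0 + 2(10.9) = 21.8
Total out = 399.4 kmol; y_A = 125.1 / 399.4 = 0.3133.

0.313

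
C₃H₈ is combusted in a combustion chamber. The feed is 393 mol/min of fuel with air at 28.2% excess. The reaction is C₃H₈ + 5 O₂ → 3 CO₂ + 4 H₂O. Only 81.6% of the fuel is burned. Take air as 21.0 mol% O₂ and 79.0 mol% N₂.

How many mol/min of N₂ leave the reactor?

Stoichiometric O₂ = 5 × 393 = 1965 mol/min; O₂ fed = 1965 × 1.282 = 2519 mol/min.
N₂ fed = 2519 × 79/21 = 9477 mol/min.
Fuel reacted = 0.816 × 393 → ξ = 320.7 mol/min.
Outlet (n = n₀ + ν ξ):
  C₃H₈: 393 − 1(320.7) = 72.31
  O₂: 2519 − 5(320.7) = 915.7
  N₂: 9477 (inert)
  CO₂: 0 + 3(320.7) = 962.1
  H₂O: 0 + 4(320.7) = 1283

9480 mol/min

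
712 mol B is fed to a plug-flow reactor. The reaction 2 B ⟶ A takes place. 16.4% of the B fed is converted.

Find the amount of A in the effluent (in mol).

58.4 mol

B reacted = 0.164 × 712 = 116.8 mol; ν_B = −2, so ξ = 116.8/2 = 58.38 mol.
Outlet amounts (n = n₀ + ν ξ):
  B: 712 − 2(58.38) = 595.2
  A: 0 + 1(58.38) = 58.38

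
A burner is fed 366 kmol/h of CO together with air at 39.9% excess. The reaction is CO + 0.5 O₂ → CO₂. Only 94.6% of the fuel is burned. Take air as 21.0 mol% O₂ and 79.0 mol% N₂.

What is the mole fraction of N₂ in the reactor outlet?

Stoichiometric O₂ = 0.5 × 366 = 183 kmol/h; O₂ fed = 183 × 1.399 = 256 kmol/h.
N₂ fed = 256 × 79/21 = 963.1 kmol/h.
Fuel reacted = 0.946 × 366 → ξ = 346.2 kmol/h.
Outlet (n = n₀ + ν ξ):
  CO: 366 − 1(346.2) = 19.76
  O₂: 256 − 0.5(346.2) = 82.9
  N₂: 963.1 (inert)
  CO₂: 0 + 1(346.2) = 346.2
Total out = 1412 kmol/h; y_N₂ = 963.1 / 1412 = 0.6821.

0.682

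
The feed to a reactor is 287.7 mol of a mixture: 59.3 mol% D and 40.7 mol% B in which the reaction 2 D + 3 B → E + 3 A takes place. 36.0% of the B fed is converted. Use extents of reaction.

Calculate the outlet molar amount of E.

14.1 mol

B reacted = 0.36 × 117.1 = 42.15 mol; ν_B = −3, so ξ = 42.15/3 = 14.05 mol.
Outlet amounts (n = n₀ + ν ξ):
  D: 170.6 − 2(14.05) = 142.5
  B: 117.1 − 3(14.05) = 74.94
  E: 0 + 1(14.05) = 14.05
  A: 0 + 3(14.05) = 42.15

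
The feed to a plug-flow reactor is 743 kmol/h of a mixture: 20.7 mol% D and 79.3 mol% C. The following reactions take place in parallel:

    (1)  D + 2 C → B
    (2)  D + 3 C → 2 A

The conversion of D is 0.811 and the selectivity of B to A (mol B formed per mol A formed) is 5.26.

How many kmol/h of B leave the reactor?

114 kmol/h

Conversion of D: D consumed = 0.811 × 153.8 = 124.7 kmol/h = 1ξ₁ + 1ξ₂.
Selectivity: 1ξ₁ / (2ξ₂) = 5.26 → ξ₁ = 10.52 ξ₂.
Substitute: (1·10.52 + 1) ξ₂ = 124.7 → ξ₂ = 10.83 kmol/h, ξ₁ = 113.9 kmol/h.
Outlet amounts (n = n₀ + Σ ν·ξ):
  D: 153.8 − 1(113.9) − 1(10.83) = 29.07
  C: 589.2 − 2(113.9) − 3(10.83) = 328.9
  B: 0 + 1(113.9) = 113.9
  A: 0 + 2(10.83) = 21.65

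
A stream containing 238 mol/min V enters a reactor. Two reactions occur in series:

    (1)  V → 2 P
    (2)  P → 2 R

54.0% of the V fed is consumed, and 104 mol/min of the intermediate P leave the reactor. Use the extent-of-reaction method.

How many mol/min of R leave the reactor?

Conversion of V: V consumed = 1ξ₁ = 0.54 × 238 → ξ₁ = 128.5 mol/min.
P balance: n_P = 0 + 2ξ₁ − 1ξ₂ = 104 → ξ₂ = (2·128.5 − 104)/1 = 153 mol/min.
Outlet amounts (n = n₀ + Σ ν·ξ):
  V: 238 − 1(128.5) = 109.5
  P: 0 + 2(128.5) − 1(153) = 104
  R: 0 + 2(153) = 306.1

306 mol/min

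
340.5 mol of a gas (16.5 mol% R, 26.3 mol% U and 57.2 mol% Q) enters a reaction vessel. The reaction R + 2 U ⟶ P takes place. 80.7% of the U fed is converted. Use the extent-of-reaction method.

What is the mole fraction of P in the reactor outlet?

U reacted = 0.807 × 89.55 = 72.27 mol; ν_U = −2, so ξ = 72.27/2 = 36.13 mol.
Outlet amounts (n = n₀ + ν ξ):
  R: 56.18 − 1(36.13) = 20.05
  U: 89.55 − 2(36.13) = 17.28
  P: 0 + 1(36.13) = 36.13
  Q: 194.8 (inert)
Total out = 268.2 mol; y_P = 36.13 / 268.2 = 0.1347.

0.135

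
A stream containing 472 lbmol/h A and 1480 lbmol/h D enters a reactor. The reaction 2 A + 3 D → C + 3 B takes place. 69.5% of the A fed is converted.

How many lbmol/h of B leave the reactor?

A reacted = 0.695 × 472 = 328 lbmol/h; ν_A = −2, so ξ = 328/2 = 164 lbmol/h.
Outlet amounts (n = n₀ + ν ξ):
  A: 472 − 2(164) = 144
  D: 1480 − 3(164) = 987.9
  C: 0 + 1(164) = 164
  B: 0 + 3(164) = 492.1

492 lbmol/h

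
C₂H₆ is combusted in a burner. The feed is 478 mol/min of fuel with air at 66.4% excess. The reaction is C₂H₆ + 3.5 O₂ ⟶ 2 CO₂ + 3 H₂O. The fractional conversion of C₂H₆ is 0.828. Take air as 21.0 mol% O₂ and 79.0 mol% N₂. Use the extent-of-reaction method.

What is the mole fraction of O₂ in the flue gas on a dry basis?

0.11

Stoichiometric O₂ = 3.5 × 478 = 1673 mol/min; O₂ fed = 1673 × 1.664 = 2784 mol/min.
N₂ fed = 2784 × 79/21 = 10470 mol/min.
Fuel reacted = 0.828 × 478 → ξ = 395.8 mol/min.
Outlet (n = n₀ + ν ξ):
  C₂H₆: 478 − 1(395.8) = 82.22
  O₂: 2784 − 3.5(395.8) = 1399
  N₂: 10470 (inert)
  CO₂: 0 + 2(395.8) = 791.6
  H₂O: 0 + 3(395.8) = 1187
Dry total = 12750 mol/min; y_O₂ (dry) = 1399 / 12750 = 0.1097.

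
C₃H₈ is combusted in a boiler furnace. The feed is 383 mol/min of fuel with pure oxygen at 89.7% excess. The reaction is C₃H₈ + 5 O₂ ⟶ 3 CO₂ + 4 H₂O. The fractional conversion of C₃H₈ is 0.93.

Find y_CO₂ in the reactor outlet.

0.244

Stoichiometric O₂ = 5 × 383 = 1915 mol/min; O₂ fed = 1915 × 1.897 = 3633 mol/min.
Fuel reacted = 0.93 × 383 → ξ = 356.2 mol/min.
Outlet (n = n₀ + ν ξ):
  C₃H₈: 383 − 1(356.2) = 26.81
  O₂: 3633 − 5(356.2) = 1852
  CO₂: 0 + 3(356.2) = 1069
  H₂O: 0 + 4(356.2) = 1425
Total out = 4372 mol/min; y_CO₂ = 1069 / 4372 = 0.2444.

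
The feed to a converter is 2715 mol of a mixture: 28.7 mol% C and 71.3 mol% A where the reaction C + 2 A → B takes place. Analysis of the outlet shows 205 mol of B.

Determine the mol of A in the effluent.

1530 mol

For B: n = n₀ + 1ξ → 205 = 0 + 1ξ, giving ξ = 205 mol.
Outlet amounts (n = n₀ + ν ξ):
  C: 779.2 − 1(205) = 574.2
  A: 1936 − 2(205) = 1526
  B: 0 + 1(205) = 205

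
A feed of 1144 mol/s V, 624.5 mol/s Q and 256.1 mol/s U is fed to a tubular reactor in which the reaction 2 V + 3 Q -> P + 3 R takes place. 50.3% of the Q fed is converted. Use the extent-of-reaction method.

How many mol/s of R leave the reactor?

Q reacted = 0.503 × 624.5 = 314.1 mol/s; ν_Q = −3, so ξ = 314.1/3 = 104.7 mol/s.
Outlet amounts (n = n₀ + ν ξ):
  V: 1144 − 2(104.7) = 934.6
  Q: 624.5 − 3(104.7) = 310.4
  P: 0 + 1(104.7) = 104.7
  R: 0 + 3(104.7) = 314.1
  U: 256.1 (inert)

314 mol/s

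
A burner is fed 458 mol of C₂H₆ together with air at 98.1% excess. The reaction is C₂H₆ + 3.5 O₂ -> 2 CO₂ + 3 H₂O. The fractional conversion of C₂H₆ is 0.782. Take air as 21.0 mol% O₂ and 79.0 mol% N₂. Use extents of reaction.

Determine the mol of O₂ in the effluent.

Stoichiometric O₂ = 3.5 × 458 = 1603 mol; O₂ fed = 1603 × 1.981 = 3176 mol.
N₂ fed = 3176 × 79/21 = 11950 mol.
Fuel reacted = 0.782 × 458 → ξ = 358.2 mol.
Outlet (n = n₀ + ν ξ):
  C₂H₆: 458 − 1(358.2) = 99.84
  O₂: 3176 − 3.5(358.2) = 1922
  N₂: 11950 (inert)
  CO₂: 0 + 2(358.2) = 716.3
  H₂O: 0 + 3(358.2) = 1074

1920 mol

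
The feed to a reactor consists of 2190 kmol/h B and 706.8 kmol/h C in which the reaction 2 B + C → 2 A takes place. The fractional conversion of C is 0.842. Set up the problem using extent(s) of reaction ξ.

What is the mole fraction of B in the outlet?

0.434

C reacted = 0.842 × 706.8 = 595.1 kmol/h; ν_C = −1, so ξ = 595.1/1 = 595.1 kmol/h.
Outlet amounts (n = n₀ + ν ξ):
  B: 2190 − 2(595.1) = 999.7
  C: 706.8 − 1(595.1) = 111.7
  A: 0 + 2(595.1) = 1190
Total out = 2302 kmol/h; y_B = 999.7 / 2302 = 0.4344.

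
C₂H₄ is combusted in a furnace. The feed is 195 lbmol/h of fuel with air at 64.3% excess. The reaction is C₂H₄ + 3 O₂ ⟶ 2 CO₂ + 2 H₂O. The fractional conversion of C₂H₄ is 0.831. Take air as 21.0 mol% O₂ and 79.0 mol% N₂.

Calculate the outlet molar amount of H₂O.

324 lbmol/h

Stoichiometric O₂ = 3 × 195 = 585 lbmol/h; O₂ fed = 585 × 1.643 = 961.2 lbmol/h.
N₂ fed = 961.2 × 79/21 = 3616 lbmol/h.
Fuel reacted = 0.831 × 195 → ξ = 162 lbmol/h.
Outlet (n = n₀ + ν ξ):
  C₂H₄: 195 − 1(162) = 32.96
  O₂: 961.2 − 3(162) = 475
  N₂: 3616 (inert)
  CO₂: 0 + 2(162) = 324.1
  H₂O: 0 + 2(162) = 324.1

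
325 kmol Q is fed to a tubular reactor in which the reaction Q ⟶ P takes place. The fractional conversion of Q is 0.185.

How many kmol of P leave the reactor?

Q reacted = 0.185 × 325 = 60.12 kmol; ν_Q = −1, so ξ = 60.12/1 = 60.12 kmol.
Outlet amounts (n = n₀ + ν ξ):
  Q: 325 − 1(60.12) = 264.9
  P: 0 + 1(60.12) = 60.12

60.1 kmol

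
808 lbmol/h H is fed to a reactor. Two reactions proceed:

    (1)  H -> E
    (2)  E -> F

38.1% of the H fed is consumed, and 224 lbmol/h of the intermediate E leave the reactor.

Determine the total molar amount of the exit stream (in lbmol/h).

Conversion of H: H consumed = 1ξ₁ = 0.381 × 808 → ξ₁ = 307.8 lbmol/h.
E balance: n_E = 0 + 1ξ₁ − 1ξ₂ = 224 → ξ₂ = (1·307.8 − 224)/1 = 83.85 lbmol/h.
Outlet amounts (n = n₀ + Σ ν·ξ):
  H: 808 − 1(307.8) = 500.2
  E: 0 + 1(307.8) − 1(83.85) = 224
  F: 0 + 1(83.85) = 83.85
Total out = 500.2 + 224 + 83.85 = 808 lbmol/h.

808 lbmol/h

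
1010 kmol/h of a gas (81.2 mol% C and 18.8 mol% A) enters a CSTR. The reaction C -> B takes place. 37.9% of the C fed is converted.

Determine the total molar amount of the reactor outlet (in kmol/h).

1010 kmol/h

C reacted = 0.379 × 820.1 = 310.8 kmol/h; ν_C = −1, so ξ = 310.8/1 = 310.8 kmol/h.
Outlet amounts (n = n₀ + ν ξ):
  C: 820.1 − 1(310.8) = 509.3
  B: 0 + 1(310.8) = 310.8
  A: 189.9 (inert)
Total out = 509.3 + 310.8 + 189.9 = 1010 kmol/h.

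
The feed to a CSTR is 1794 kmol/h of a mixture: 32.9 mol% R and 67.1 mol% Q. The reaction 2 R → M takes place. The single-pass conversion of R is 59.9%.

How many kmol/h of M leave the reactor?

177 kmol/h

R reacted = 0.599 × 590.2 = 353.5 kmol/h; ν_R = −2, so ξ = 353.5/2 = 176.8 kmol/h.
Outlet amounts (n = n₀ + ν ξ):
  R: 590.2 − 2(176.8) = 236.7
  M: 0 + 1(176.8) = 176.8
  Q: 1204 (inert)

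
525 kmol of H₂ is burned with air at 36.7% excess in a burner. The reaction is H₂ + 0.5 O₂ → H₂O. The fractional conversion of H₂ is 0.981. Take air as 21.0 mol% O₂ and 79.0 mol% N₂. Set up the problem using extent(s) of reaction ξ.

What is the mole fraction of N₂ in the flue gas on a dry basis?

Stoichiometric O₂ = 0.5 × 525 = 262.5 kmol; O₂ fed = 262.5 × 1.367 = 358.8 kmol.
N₂ fed = 358.8 × 79/21 = 1350 kmol.
Fuel reacted = 0.981 × 525 → ξ = 515 kmol.
Outlet (n = n₀ + ν ξ):
  H₂: 525 − 1(515) = 9.975
  O₂: 358.8 − 0.5(515) = 101.3
  N₂: 1350 (inert)
  H₂O: 0 + 1(515) = 515
Dry total = 1461 kmol; y_N₂ (dry) = 1350 / 1461 = 0.9238.

0.924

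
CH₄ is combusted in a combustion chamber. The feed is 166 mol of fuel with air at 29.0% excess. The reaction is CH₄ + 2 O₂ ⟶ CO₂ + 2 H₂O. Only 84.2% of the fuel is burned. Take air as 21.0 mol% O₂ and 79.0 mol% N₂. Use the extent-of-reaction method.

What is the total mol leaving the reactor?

Stoichiometric O₂ = 2 × 166 = 332 mol; O₂ fed = 332 × 1.290 = 428.3 mol.
N₂ fed = 428.3 × 79/21 = 1611 mol.
Fuel reacted = 0.842 × 166 → ξ = 139.8 mol.
Outlet (n = n₀ + ν ξ):
  CH₄: 166 − 1(139.8) = 26.23
  O₂: 428.3 − 2(139.8) = 148.7
  N₂: 1611 (inert)
  CO₂: 0 + 1(139.8) = 139.8
  H₂O: 0 + 2(139.8) = 279.5
Total out = 26.23 + 148.7 + 1611 + 139.8 + 279.5 = 2205 mol.

2210 mol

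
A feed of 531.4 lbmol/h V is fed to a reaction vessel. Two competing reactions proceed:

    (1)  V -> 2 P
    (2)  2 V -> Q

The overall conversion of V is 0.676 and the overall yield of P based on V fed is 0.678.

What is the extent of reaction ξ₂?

ξ₂ = 89.5 lbmol/h

Yield of P: 2ξ₁ / 531.4 = 0.678 → ξ₁ = 180.1 lbmol/h.
Conversion of V: 1ξ₁ + 2ξ₂ = 0.676 × 531.4 = 359.2 → ξ₂ = 89.54 lbmol/h.
Outlet amounts (n = n₀ + Σ ν·ξ):
  V: 531.4 − 1(180.1) − 2(89.54) = 172.2
  P: 0 + 2(180.1) = 360.3
  Q: 0 + 1(89.54) = 89.54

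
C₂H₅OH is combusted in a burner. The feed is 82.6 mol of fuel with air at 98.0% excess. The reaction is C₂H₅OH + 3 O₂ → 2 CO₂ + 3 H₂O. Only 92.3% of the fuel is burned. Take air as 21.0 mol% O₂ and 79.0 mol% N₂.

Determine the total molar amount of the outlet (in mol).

Stoichiometric O₂ = 3 × 82.6 = 247.8 mol; O₂ fed = 247.8 × 1.980 = 490.6 mol.
N₂ fed = 490.6 × 79/21 = 1846 mol.
Fuel reacted = 0.923 × 82.6 → ξ = 76.24 mol.
Outlet (n = n₀ + ν ξ):
  C₂H₅OH: 82.6 − 1(76.24) = 6.36
  O₂: 490.6 − 3(76.24) = 261.9
  N₂: 1846 (inert)
  CO₂: 0 + 2(76.24) = 152.5
  H₂O: 0 + 3(76.24) = 228.7
Total out = 6.36 + 261.9 + 1846 + 152.5 + 228.7 = 2495 mol.

2500 mol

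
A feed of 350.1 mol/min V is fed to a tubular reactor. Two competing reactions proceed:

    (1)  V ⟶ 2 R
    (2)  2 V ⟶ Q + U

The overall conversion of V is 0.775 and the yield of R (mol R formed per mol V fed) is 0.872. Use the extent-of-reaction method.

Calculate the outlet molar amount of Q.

Yield of R: 2ξ₁ / 350.1 = 0.872 → ξ₁ = 152.6 mol/min.
Conversion of V: 1ξ₁ + 2ξ₂ = 0.775 × 350.1 = 271.3 → ξ₂ = 59.34 mol/min.
Outlet amounts (n = n₀ + Σ ν·ξ):
  V: 350.1 − 1(152.6) − 2(59.34) = 78.77
  R: 0 + 2(152.6) = 305.3
  Q: 0 + 1(59.34) = 59.34
  U: 0 + 1(59.34) = 59.34

59.3 mol/min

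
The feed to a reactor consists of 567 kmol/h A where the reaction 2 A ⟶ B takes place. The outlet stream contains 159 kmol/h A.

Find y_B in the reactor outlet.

0.562

For A: n = n₀ − 2ξ → 159 = 567 − 2ξ, giving ξ = 204 kmol/h.
Outlet amounts (n = n₀ + ν ξ):
  A: 567 − 2(204) = 159
  B: 0 + 1(204) = 204
Total out = 363 kmol/h; y_B = 204 / 363 = 0.562.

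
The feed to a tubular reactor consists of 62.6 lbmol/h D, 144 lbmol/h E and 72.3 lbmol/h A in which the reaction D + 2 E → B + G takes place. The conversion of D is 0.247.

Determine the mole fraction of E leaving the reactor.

0.429

D reacted = 0.247 × 62.6 = 15.46 lbmol/h; ν_D = −1, so ξ = 15.46/1 = 15.46 lbmol/h.
Outlet amounts (n = n₀ + ν ξ):
  D: 62.6 − 1(15.46) = 47.14
  E: 144 − 2(15.46) = 113.1
  B: 0 + 1(15.46) = 15.46
  G: 0 + 1(15.46) = 15.46
  A: 72.3 (inert)
Total out = 263.4 lbmol/h; y_E = 113.1 / 263.4 = 0.4292.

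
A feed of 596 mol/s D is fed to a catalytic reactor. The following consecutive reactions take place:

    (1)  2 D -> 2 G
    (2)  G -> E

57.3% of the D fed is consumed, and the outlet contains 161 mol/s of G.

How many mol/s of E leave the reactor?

181 mol/s

Conversion of D: D consumed = 2ξ₁ = 0.573 × 596 → ξ₁ = 170.8 mol/s.
G balance: n_G = 0 + 2ξ₁ − 1ξ₂ = 161 → ξ₂ = (2·170.8 − 161)/1 = 180.5 mol/s.
Outlet amounts (n = n₀ + Σ ν·ξ):
  D: 596 − 2(170.8) = 254.5
  G: 0 + 2(170.8) − 1(180.5) = 161
  E: 0 + 1(180.5) = 180.5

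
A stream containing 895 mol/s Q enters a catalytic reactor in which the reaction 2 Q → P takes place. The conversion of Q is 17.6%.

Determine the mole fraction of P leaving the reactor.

Q reacted = 0.176 × 895 = 157.5 mol/s; ν_Q = −2, so ξ = 157.5/2 = 78.76 mol/s.
Outlet amounts (n = n₀ + ν ξ):
  Q: 895 − 2(78.76) = 737.5
  P: 0 + 1(78.76) = 78.76
Total out = 816.2 mol/s; y_P = 78.76 / 816.2 = 0.09649.

0.0965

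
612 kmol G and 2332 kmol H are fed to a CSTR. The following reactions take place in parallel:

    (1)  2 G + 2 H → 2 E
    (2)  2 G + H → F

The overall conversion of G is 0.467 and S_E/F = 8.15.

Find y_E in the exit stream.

0.0863

Conversion of G: G consumed = 0.467 × 612 = 285.8 kmol = 2ξ₁ + 2ξ₂.
Selectivity: 2ξ₁ / (1ξ₂) = 8.15 → ξ₁ = 4.075 ξ₂.
Substitute: (2·4.075 + 2) ξ₂ = 285.8 → ξ₂ = 28.16 kmol, ξ₁ = 114.7 kmol.
Outlet amounts (n = n₀ + Σ ν·ξ):
  G: 612 − 2(114.7) − 2(28.16) = 326.2
  H: 2332 − 2(114.7) − 1(28.16) = 2074
  E: 0 + 2(114.7) = 229.5
  F: 0 + 1(28.16) = 28.16
Total out = 2658 kmol; y_E = 229.5 / 2658 = 0.08633.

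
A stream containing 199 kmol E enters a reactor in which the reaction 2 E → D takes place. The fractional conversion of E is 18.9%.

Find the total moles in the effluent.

180 kmol

E reacted = 0.189 × 199 = 37.61 kmol; ν_E = −2, so ξ = 37.61/2 = 18.81 kmol.
Outlet amounts (n = n₀ + ν ξ):
  E: 199 − 2(18.81) = 161.4
  D: 0 + 1(18.81) = 18.81
Total out = 161.4 + 18.81 = 180.2 kmol.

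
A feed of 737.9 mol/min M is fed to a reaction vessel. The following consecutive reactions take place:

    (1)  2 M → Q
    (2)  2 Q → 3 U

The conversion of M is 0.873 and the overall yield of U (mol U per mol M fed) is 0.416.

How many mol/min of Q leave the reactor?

117 mol/min

Conversion of M: M consumed = 2ξ₁ = 0.873 × 737.9 → ξ₁ = 322.1 mol/min.
Yield of U: 3ξ₂ / 737.9 = 0.416 → ξ₂ = 102.3 mol/min.
Outlet amounts (n = n₀ + Σ ν·ξ):
  M: 737.9 − 2(322.1) = 93.71
  Q: 0 + 1(322.1) − 2(102.3) = 117.4
  U: 0 + 3(102.3) = 307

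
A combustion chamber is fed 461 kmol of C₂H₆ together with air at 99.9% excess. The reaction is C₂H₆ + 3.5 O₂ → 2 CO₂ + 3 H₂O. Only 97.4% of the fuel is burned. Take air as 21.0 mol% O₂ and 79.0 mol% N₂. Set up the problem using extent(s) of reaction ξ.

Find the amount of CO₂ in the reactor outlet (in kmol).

Stoichiometric O₂ = 3.5 × 461 = 1614 kmol; O₂ fed = 1614 × 1.999 = 3225 kmol.
N₂ fed = 3225 × 79/21 = 12130 kmol.
Fuel reacted = 0.974 × 461 → ξ = 449 kmol.
Outlet (n = n₀ + ν ξ):
  C₂H₆: 461 − 1(449) = 11.99
  O₂: 3225 − 3.5(449) = 1654
  N₂: 12130 (inert)
  CO₂: 0 + 2(449) = 898
  H₂O: 0 + 3(449) = 1347

898 kmol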